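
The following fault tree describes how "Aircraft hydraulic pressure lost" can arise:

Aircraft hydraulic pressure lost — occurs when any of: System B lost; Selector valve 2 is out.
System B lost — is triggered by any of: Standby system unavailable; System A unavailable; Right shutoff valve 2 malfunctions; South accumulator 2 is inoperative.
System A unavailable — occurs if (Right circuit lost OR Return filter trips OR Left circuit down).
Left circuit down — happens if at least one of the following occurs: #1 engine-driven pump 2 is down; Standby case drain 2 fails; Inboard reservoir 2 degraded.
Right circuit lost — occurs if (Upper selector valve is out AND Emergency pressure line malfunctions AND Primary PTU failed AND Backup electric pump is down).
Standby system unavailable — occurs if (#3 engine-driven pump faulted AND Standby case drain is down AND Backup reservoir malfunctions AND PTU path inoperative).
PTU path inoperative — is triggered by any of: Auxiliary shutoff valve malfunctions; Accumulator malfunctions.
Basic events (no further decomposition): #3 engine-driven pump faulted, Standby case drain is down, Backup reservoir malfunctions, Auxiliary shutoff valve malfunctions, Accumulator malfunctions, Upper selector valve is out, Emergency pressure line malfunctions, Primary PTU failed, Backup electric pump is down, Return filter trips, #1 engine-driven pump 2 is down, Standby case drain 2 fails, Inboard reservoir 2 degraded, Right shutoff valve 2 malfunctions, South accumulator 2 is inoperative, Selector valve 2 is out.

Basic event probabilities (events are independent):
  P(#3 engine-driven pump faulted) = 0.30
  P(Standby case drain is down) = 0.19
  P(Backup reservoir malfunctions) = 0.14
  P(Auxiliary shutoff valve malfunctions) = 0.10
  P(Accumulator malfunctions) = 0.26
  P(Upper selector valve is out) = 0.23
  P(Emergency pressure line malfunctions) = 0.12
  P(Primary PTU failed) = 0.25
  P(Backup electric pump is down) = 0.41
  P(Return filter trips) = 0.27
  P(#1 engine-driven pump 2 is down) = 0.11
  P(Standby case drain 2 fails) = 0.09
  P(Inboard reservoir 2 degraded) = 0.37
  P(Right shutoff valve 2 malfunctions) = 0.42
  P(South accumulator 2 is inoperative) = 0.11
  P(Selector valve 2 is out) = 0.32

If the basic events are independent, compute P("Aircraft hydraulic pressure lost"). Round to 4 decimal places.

0.8700

P(PTU path inoperative) [OR] = 1 − (1−0.10) × (1−0.26) = 0.334000
P(Standby system unavailable) [AND] = 0.30 × 0.19 × 0.14 × 0.334000 = 0.002665
P(Right circuit lost) [AND] = 0.23 × 0.12 × 0.25 × 0.41 = 0.002829
P(Left circuit down) [OR] = 1 − (1−0.11) × (1−0.09) × (1−0.37) = 0.489763
P(System A unavailable) [OR] = 1 − (1−0.002829) × (1−0.27) × (1−0.489763) = 0.628581
P(System B lost) [OR] = 1 − (1−0.002665) × (1−0.628581) × (1−0.42) × (1−0.11) = 0.808784
P(Aircraft hydraulic pressure lost) [OR] = 1 − (1−0.808784) × (1−0.32) = 0.869973
Rounded to 4 decimal places: P(Aircraft hydraulic pressure lost) ≈ 0.8700.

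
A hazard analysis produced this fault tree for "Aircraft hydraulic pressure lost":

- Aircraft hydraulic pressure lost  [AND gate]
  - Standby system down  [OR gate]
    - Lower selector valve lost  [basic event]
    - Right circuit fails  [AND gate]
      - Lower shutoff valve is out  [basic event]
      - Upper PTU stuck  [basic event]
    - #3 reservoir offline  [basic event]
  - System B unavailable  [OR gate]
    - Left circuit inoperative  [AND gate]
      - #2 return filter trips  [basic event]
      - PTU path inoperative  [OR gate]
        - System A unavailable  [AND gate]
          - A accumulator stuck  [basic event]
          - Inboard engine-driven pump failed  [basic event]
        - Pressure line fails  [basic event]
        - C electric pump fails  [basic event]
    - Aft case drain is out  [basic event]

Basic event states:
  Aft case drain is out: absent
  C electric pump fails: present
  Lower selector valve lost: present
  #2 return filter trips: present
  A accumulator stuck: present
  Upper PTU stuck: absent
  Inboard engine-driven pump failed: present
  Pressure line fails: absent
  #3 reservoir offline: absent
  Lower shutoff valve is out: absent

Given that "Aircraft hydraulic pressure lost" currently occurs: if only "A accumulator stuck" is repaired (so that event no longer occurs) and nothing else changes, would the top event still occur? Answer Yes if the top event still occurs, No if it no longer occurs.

Counterfactual: set "A accumulator stuck" to not occurred.
Right circuit fails [AND]: Lower shutoff valve is out=not, Upper PTU stuck=not → not all inputs occur → does not occur.
Standby system down [OR]: Lower selector valve lost=occurs, Right circuit fails=not, #3 reservoir offline=not → at least one input occurs → occurs.
System A unavailable [AND]: A accumulator stuck=not, Inboard engine-driven pump failed=occurs → not all inputs occur → does not occur.
PTU path inoperative [OR]: System A unavailable=not, Pressure line fails=not, C electric pump fails=occurs → at least one input occurs → occurs.
Left circuit inoperative [AND]: #2 return filter trips=occurs, PTU path inoperative=occurs → all inputs occur → occurs.
System B unavailable [OR]: Left circuit inoperative=occurs, Aft case drain is out=not → at least one input occurs → occurs.
Aircraft hydraulic pressure lost [AND]: Standby system down=occurs, System B unavailable=occurs → all inputs occur → occurs.

Yes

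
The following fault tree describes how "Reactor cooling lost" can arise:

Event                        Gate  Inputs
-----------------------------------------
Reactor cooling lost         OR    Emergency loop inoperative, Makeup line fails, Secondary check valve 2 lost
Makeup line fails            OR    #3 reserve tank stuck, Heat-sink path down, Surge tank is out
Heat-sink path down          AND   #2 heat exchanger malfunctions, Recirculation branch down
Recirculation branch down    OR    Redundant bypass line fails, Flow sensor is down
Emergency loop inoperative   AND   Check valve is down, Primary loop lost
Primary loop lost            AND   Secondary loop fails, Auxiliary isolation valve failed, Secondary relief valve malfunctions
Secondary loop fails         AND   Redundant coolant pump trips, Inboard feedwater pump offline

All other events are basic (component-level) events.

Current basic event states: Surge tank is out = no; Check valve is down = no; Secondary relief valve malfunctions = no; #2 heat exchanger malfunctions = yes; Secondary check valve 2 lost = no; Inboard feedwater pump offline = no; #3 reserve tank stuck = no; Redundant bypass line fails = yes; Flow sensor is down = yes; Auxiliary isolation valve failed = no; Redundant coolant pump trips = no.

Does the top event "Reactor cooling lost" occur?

Secondary loop fails [AND]: Redundant coolant pump trips=not, Inboard feedwater pump offline=not → not all inputs occur → does not occur.
Primary loop lost [AND]: Secondary loop fails=not, Auxiliary isolation valve failed=not, Secondary relief valve malfunctions=not → not all inputs occur → does not occur.
Emergency loop inoperative [AND]: Check valve is down=not, Primary loop lost=not → not all inputs occur → does not occur.
Recirculation branch down [OR]: Redundant bypass line fails=occurs, Flow sensor is down=occurs → at least one input occurs → occurs.
Heat-sink path down [AND]: #2 heat exchanger malfunctions=occurs, Recirculation branch down=occurs → all inputs occur → occurs.
Makeup line fails [OR]: #3 reserve tank stuck=not, Heat-sink path down=occurs, Surge tank is out=not → at least one input occurs → occurs.
Reactor cooling lost [OR]: Emergency loop inoperative=not, Makeup line fails=occurs, Secondary check valve 2 lost=not → at least one input occurs → occurs.

Yes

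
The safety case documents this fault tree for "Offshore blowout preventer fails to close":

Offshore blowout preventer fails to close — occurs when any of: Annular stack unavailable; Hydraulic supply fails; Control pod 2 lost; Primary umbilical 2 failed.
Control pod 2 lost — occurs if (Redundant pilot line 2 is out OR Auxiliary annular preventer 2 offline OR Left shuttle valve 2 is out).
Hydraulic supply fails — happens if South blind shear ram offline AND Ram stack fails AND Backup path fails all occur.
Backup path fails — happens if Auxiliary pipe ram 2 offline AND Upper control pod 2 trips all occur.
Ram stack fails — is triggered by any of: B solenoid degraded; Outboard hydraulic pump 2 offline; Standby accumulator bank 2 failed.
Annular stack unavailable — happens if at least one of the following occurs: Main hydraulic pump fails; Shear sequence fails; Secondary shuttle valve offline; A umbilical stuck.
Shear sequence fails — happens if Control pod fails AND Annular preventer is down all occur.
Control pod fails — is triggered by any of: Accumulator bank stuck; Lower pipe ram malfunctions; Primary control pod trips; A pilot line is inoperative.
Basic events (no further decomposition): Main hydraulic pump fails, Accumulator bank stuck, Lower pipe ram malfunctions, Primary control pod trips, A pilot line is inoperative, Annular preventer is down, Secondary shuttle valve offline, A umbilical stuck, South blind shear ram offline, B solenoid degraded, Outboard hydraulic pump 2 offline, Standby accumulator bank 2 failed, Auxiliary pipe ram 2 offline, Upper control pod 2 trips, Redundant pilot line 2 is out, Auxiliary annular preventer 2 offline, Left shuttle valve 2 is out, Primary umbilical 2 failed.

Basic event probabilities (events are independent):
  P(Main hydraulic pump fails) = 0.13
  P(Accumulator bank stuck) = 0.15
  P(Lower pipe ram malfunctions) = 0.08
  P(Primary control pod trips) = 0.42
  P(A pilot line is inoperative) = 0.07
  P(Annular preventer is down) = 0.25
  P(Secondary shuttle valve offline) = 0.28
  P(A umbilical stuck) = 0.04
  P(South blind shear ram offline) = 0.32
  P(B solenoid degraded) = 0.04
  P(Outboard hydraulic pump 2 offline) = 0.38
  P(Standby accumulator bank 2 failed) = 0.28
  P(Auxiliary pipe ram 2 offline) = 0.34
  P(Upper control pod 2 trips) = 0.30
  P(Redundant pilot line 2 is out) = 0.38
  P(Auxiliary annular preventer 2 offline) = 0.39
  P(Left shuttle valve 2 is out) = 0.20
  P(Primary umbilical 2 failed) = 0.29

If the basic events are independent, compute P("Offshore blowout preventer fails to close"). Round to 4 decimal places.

0.8916

P(Control pod fails) [OR] = 1 − (1−0.15) × (1−0.08) × (1−0.42) × (1−0.07) = 0.578189
P(Shear sequence fails) [AND] = 0.578189 × 0.25 = 0.144547
P(Annular stack unavailable) [OR] = 1 − (1−0.13) × (1−0.144547) × (1−0.28) × (1−0.04) = 0.485578
P(Ram stack fails) [OR] = 1 − (1−0.04) × (1−0.38) × (1−0.28) = 0.571456
P(Backup path fails) [AND] = 0.34 × 0.30 = 0.102000
P(Hydraulic supply fails) [AND] = 0.32 × 0.571456 × 0.102000 = 0.018652
P(Control pod 2 lost) [OR] = 1 − (1−0.38) × (1−0.39) × (1−0.20) = 0.697440
P(Offshore blowout preventer fails to close) [OR] = 1 − (1−0.485578) × (1−0.018652) × (1−0.697440) × (1−0.29) = 0.891554
Rounded to 4 decimal places: P(Offshore blowout preventer fails to close) ≈ 0.8916.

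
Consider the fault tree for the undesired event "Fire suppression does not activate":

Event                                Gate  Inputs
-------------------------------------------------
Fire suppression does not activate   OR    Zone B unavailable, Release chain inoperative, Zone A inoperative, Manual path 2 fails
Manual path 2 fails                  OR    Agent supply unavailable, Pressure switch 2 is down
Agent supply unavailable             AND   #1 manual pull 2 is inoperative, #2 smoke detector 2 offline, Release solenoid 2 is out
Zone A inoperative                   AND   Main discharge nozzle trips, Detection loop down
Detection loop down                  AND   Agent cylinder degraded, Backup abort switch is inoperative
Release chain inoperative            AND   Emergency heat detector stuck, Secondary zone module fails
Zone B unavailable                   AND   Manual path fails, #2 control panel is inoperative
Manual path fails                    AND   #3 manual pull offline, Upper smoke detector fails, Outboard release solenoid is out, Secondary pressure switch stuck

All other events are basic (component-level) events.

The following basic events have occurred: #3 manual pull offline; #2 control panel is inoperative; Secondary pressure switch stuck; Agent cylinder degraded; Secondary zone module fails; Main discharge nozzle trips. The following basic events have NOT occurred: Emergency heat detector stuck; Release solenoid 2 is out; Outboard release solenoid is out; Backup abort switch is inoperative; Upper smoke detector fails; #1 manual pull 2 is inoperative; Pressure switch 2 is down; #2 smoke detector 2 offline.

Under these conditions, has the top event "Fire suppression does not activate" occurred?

Manual path fails [AND]: #3 manual pull offline=occurs, Upper smoke detector fails=not, Outboard release solenoid is out=not, Secondary pressure switch stuck=occurs → not all inputs occur → does not occur.
Zone B unavailable [AND]: Manual path fails=not, #2 control panel is inoperative=occurs → not all inputs occur → does not occur.
Release chain inoperative [AND]: Emergency heat detector stuck=not, Secondary zone module fails=occurs → not all inputs occur → does not occur.
Detection loop down [AND]: Agent cylinder degraded=occurs, Backup abort switch is inoperative=not → not all inputs occur → does not occur.
Zone A inoperative [AND]: Main discharge nozzle trips=occurs, Detection loop down=not → not all inputs occur → does not occur.
Agent supply unavailable [AND]: #1 manual pull 2 is inoperative=not, #2 smoke detector 2 offline=not, Release solenoid 2 is out=not → not all inputs occur → does not occur.
Manual path 2 fails [OR]: Agent supply unavailable=not, Pressure switch 2 is down=not → no input occurs → does not occur.
Fire suppression does not activate [OR]: Zone B unavailable=not, Release chain inoperative=not, Zone A inoperative=not, Manual path 2 fails=not → no input occurs → does not occur.

No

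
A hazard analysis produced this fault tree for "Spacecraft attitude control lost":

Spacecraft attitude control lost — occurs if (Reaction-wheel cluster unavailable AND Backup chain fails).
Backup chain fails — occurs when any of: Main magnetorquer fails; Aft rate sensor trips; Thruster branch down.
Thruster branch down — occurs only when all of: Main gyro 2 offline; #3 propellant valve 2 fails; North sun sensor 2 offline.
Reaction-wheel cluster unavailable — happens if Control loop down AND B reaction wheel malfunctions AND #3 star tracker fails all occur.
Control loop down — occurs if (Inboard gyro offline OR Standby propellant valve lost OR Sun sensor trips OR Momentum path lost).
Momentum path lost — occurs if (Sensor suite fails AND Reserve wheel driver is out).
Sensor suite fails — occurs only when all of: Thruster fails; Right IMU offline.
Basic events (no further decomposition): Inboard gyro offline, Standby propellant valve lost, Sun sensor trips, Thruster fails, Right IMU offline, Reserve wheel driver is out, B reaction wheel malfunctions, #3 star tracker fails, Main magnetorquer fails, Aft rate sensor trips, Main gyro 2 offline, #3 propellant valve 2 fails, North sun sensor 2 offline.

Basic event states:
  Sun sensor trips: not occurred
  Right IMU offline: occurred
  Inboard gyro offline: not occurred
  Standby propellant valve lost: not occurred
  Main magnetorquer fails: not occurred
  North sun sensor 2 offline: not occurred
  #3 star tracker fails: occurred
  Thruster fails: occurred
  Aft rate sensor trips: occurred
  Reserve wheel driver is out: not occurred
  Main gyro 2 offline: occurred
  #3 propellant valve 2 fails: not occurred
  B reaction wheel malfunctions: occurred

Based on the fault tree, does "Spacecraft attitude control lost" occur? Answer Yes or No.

Sensor suite fails [AND]: Thruster fails=occurs, Right IMU offline=occurs → all inputs occur → occurs.
Momentum path lost [AND]: Sensor suite fails=occurs, Reserve wheel driver is out=not → not all inputs occur → does not occur.
Control loop down [OR]: Inboard gyro offline=not, Standby propellant valve lost=not, Sun sensor trips=not, Momentum path lost=not → no input occurs → does not occur.
Reaction-wheel cluster unavailable [AND]: Control loop down=not, B reaction wheel malfunctions=occurs, #3 star tracker fails=occurs → not all inputs occur → does not occur.
Thruster branch down [AND]: Main gyro 2 offline=occurs, #3 propellant valve 2 fails=not, North sun sensor 2 offline=not → not all inputs occur → does not occur.
Backup chain fails [OR]: Main magnetorquer fails=not, Aft rate sensor trips=occurs, Thruster branch down=not → at least one input occurs → occurs.
Spacecraft attitude control lost [AND]: Reaction-wheel cluster unavailable=not, Backup chain fails=occurs → not all inputs occur → does not occur.

No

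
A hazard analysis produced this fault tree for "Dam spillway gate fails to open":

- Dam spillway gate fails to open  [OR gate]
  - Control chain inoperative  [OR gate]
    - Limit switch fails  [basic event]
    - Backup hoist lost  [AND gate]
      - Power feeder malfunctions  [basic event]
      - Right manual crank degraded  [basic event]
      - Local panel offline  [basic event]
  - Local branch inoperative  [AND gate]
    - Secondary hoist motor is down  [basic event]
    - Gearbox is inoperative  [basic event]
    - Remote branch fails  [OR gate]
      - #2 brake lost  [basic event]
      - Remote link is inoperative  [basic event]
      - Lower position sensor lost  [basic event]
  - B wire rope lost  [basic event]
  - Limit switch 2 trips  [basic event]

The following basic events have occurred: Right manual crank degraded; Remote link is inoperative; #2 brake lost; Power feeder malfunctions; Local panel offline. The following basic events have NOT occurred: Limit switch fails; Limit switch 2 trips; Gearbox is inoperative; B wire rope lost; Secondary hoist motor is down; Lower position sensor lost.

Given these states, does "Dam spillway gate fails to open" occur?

Backup hoist lost [AND]: Power feeder malfunctions=occurs, Right manual crank degraded=occurs, Local panel offline=occurs → all inputs occur → occurs.
Control chain inoperative [OR]: Limit switch fails=not, Backup hoist lost=occurs → at least one input occurs → occurs.
Remote branch fails [OR]: #2 brake lost=occurs, Remote link is inoperative=occurs, Lower position sensor lost=not → at least one input occurs → occurs.
Local branch inoperative [AND]: Secondary hoist motor is down=not, Gearbox is inoperative=not, Remote branch fails=occurs → not all inputs occur → does not occur.
Dam spillway gate fails to open [OR]: Control chain inoperative=occurs, Local branch inoperative=not, B wire rope lost=not, Limit switch 2 trips=not → at least one input occurs → occurs.

Yes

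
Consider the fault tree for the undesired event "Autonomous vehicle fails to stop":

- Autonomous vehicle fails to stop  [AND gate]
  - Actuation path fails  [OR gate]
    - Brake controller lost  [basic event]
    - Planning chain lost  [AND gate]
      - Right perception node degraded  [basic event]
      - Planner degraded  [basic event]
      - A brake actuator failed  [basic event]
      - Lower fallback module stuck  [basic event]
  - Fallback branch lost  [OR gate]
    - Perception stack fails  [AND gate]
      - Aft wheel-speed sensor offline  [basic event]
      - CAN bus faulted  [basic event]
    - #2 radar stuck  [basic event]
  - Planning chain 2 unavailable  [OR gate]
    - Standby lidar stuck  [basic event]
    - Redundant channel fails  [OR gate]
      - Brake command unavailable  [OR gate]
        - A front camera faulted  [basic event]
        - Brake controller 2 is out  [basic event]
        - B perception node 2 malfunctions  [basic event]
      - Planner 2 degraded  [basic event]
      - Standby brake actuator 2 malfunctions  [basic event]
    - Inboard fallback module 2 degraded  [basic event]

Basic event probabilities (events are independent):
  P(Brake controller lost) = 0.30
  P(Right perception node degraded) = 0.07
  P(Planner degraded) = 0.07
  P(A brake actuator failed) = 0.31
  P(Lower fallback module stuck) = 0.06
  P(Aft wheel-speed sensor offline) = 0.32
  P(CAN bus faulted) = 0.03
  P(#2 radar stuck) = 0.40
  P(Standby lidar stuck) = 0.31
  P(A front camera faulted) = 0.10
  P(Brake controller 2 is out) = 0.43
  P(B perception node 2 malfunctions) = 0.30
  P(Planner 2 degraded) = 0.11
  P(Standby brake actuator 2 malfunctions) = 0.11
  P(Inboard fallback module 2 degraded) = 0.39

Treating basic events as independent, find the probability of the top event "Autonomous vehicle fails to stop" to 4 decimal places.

P(Planning chain lost) [AND] = 0.07 × 0.07 × 0.31 × 0.06 = 0.000091
P(Actuation path fails) [OR] = 1 − (1−0.30) × (1−0.000091) = 0.300064
P(Perception stack fails) [AND] = 0.32 × 0.03 = 0.009600
P(Fallback branch lost) [OR] = 1 − (1−0.009600) × (1−0.40) = 0.405760
P(Brake command unavailable) [OR] = 1 − (1−0.10) × (1−0.43) × (1−0.30) = 0.640900
P(Redundant channel fails) [OR] = 1 − (1−0.640900) × (1−0.11) × (1−0.11) = 0.715557
P(Planning chain 2 unavailable) [OR] = 1 − (1−0.31) × (1−0.715557) × (1−0.39) = 0.880278
P(Autonomous vehicle fails to stop) [AND] = 0.300064 × 0.405760 × 0.880278 = 0.107177
Rounded to 4 decimal places: P(Autonomous vehicle fails to stop) ≈ 0.1072.

0.1072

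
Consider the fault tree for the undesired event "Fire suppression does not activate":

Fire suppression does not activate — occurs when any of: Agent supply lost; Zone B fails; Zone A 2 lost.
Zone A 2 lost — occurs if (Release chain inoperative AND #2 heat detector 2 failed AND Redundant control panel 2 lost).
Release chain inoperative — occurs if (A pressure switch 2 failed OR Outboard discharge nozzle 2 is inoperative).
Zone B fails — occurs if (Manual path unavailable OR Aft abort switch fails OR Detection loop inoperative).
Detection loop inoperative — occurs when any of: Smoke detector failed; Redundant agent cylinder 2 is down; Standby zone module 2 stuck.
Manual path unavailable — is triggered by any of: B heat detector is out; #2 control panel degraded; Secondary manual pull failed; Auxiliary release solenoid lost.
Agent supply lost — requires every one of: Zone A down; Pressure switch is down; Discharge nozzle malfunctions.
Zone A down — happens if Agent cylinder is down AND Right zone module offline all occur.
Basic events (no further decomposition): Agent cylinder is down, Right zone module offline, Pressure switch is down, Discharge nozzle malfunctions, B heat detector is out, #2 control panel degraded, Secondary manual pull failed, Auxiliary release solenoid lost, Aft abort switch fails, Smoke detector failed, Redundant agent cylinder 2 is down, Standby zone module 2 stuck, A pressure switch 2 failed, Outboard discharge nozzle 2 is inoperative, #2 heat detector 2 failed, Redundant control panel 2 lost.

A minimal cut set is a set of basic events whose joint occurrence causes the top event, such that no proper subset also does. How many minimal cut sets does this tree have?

11

Zone A down [AND]: one cut set from each child combined → 1 × 1 = 1 cut set(s).
Agent supply lost [AND]: one cut set from each child combined → 1 × 1 × 1 = 1 cut set(s).
Manual path unavailable [OR]: union of children's cut sets → 4 cut set(s).
Detection loop inoperative [OR]: union of children's cut sets → 3 cut set(s).
Zone B fails [OR]: union of children's cut sets → 8 cut set(s).
Release chain inoperative [OR]: union of children's cut sets → 2 cut set(s).
Zone A 2 lost [AND]: one cut set from each child combined → 2 × 1 × 1 = 2 cut set(s).
Fire suppression does not activate [OR]: union of children's cut sets → 11 cut set(s).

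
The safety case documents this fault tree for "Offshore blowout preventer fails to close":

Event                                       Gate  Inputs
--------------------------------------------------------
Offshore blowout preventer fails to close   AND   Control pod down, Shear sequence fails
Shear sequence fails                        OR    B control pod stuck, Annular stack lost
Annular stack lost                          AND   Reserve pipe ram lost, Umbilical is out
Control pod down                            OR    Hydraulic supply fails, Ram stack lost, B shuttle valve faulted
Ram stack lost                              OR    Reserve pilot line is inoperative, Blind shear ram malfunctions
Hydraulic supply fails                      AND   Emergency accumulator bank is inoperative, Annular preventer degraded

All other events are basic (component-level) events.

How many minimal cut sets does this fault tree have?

Hydraulic supply fails [AND]: one cut set from each child combined → 1 × 1 = 1 cut set(s).
Ram stack lost [OR]: union of children's cut sets → 2 cut set(s).
Control pod down [OR]: union of children's cut sets → 4 cut set(s).
Annular stack lost [AND]: one cut set from each child combined → 1 × 1 = 1 cut set(s).
Shear sequence fails [OR]: union of children's cut sets → 2 cut set(s).
Offshore blowout preventer fails to close [AND]: one cut set from each child combined → 4 × 2 = 8 cut set(s).
Minimal cut sets: {Annular preventer degraded, B control pod stuck, Emergency accumulator bank is inoperative}; {Annular preventer degraded, Emergency accumulator bank is inoperative, Reserve pipe ram lost, Umbilical is out}; {B control pod stuck, Reserve pilot line is inoperative}; {Reserve pilot line is inoperative, Reserve pipe ram lost, Umbilical is out}; {B control pod stuck, Blind shear ram malfunctions}; {Blind shear ram malfunctions, Reserve pipe ram lost, Umbilical is out}; {B control pod stuck, B shuttle valve faulted}; {B shuttle valve faulted, Reserve pipe ram lost, Umbilical is out}.

8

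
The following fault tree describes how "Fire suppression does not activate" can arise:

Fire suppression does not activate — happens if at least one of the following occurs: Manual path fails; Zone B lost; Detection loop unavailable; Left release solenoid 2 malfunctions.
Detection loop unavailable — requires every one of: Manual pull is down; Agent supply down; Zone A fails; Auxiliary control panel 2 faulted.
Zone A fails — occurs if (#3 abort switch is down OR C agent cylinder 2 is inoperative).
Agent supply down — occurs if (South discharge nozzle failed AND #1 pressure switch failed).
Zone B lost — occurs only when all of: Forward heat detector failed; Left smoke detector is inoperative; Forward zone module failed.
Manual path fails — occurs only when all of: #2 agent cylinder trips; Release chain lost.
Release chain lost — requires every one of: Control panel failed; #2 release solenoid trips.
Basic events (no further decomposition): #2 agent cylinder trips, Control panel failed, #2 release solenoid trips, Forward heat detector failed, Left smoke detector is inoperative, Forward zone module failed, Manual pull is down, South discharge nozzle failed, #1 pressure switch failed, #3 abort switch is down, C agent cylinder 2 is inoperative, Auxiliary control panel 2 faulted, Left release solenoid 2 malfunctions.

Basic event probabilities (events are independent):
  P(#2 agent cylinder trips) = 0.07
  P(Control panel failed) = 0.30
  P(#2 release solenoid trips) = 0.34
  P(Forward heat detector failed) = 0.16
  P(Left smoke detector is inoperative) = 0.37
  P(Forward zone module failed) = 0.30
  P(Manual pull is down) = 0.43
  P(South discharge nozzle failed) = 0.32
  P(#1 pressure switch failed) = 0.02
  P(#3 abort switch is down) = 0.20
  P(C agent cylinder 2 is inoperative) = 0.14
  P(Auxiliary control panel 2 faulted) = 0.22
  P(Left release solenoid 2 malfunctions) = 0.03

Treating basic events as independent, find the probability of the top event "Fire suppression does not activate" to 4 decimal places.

0.0542

P(Release chain lost) [AND] = 0.30 × 0.34 = 0.102000
P(Manual path fails) [AND] = 0.07 × 0.102000 = 0.007140
P(Zone B lost) [AND] = 0.16 × 0.37 × 0.30 = 0.017760
P(Agent supply down) [AND] = 0.32 × 0.02 = 0.006400
P(Zone A fails) [OR] = 1 − (1−0.20) × (1−0.14) = 0.312000
P(Detection loop unavailable) [AND] = 0.43 × 0.006400 × 0.312000 × 0.22 = 0.000189
P(Fire suppression does not activate) [OR] = 1 − (1−0.007140) × (1−0.017760) × (1−0.000189) × (1−0.03) = 0.054209
Rounded to 4 decimal places: P(Fire suppression does not activate) ≈ 0.0542.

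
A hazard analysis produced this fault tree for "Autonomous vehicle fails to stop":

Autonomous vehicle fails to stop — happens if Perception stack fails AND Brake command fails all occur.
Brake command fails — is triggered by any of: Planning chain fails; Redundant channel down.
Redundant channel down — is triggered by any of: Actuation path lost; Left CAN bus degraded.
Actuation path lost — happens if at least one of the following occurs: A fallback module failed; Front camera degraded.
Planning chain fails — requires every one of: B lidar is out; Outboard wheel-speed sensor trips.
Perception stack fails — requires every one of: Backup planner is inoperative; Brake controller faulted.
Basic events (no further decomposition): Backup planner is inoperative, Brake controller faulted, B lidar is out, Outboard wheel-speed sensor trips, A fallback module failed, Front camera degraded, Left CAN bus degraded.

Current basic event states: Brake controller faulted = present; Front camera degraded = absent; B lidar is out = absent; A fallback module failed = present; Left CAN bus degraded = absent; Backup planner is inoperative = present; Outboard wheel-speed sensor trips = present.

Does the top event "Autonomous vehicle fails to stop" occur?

Perception stack fails [AND]: Backup planner is inoperative=occurs, Brake controller faulted=occurs → all inputs occur → occurs.
Planning chain fails [AND]: B lidar is out=not, Outboard wheel-speed sensor trips=occurs → not all inputs occur → does not occur.
Actuation path lost [OR]: A fallback module failed=occurs, Front camera degraded=not → at least one input occurs → occurs.
Redundant channel down [OR]: Actuation path lost=occurs, Left CAN bus degraded=not → at least one input occurs → occurs.
Brake command fails [OR]: Planning chain fails=not, Redundant channel down=occurs → at least one input occurs → occurs.
Autonomous vehicle fails to stop [AND]: Perception stack fails=occurs, Brake command fails=occurs → all inputs occur → occurs.

Yes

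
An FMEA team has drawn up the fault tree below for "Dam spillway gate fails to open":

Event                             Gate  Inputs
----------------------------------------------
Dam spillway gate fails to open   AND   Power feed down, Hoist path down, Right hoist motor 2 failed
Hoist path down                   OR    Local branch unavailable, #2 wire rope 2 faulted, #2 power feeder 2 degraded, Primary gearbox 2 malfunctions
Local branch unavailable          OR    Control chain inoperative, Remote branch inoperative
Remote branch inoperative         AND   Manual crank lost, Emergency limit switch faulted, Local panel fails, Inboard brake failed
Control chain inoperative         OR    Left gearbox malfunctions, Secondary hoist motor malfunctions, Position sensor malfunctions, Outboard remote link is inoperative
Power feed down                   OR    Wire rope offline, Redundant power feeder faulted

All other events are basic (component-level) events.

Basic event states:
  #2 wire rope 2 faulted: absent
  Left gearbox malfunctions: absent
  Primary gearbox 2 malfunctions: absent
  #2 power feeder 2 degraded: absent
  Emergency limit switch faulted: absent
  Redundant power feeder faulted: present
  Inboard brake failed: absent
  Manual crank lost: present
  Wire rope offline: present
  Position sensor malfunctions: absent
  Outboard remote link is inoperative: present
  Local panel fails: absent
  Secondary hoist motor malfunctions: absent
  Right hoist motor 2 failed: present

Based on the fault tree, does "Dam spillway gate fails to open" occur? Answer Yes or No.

Yes

Power feed down [OR]: Wire rope offline=occurs, Redundant power feeder faulted=occurs → at least one input occurs → occurs.
Control chain inoperative [OR]: Left gearbox malfunctions=not, Secondary hoist motor malfunctions=not, Position sensor malfunctions=not, Outboard remote link is inoperative=occurs → at least one input occurs → occurs.
Remote branch inoperative [AND]: Manual crank lost=occurs, Emergency limit switch faulted=not, Local panel fails=not, Inboard brake failed=not → not all inputs occur → does not occur.
Local branch unavailable [OR]: Control chain inoperative=occurs, Remote branch inoperative=not → at least one input occurs → occurs.
Hoist path down [OR]: Local branch unavailable=occurs, #2 wire rope 2 faulted=not, #2 power feeder 2 degraded=not, Primary gearbox 2 malfunctions=not → at least one input occurs → occurs.
Dam spillway gate fails to open [AND]: Power feed down=occurs, Hoist path down=occurs, Right hoist motor 2 failed=occurs → all inputs occur → occurs.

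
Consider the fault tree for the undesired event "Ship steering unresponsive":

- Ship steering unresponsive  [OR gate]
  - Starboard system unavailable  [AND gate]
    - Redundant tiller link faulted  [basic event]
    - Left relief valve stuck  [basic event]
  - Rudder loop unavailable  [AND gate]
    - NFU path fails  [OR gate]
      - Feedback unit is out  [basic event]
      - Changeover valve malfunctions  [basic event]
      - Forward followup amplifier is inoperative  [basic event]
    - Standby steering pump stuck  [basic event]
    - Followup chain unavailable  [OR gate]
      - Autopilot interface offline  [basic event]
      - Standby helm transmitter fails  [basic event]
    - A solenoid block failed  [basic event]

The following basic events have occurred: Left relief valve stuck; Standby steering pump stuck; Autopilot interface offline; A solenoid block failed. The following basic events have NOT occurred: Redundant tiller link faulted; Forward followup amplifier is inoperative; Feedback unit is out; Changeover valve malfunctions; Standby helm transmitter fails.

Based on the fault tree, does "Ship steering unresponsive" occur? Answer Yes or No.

No

Starboard system unavailable [AND]: Redundant tiller link faulted=not, Left relief valve stuck=occurs → not all inputs occur → does not occur.
NFU path fails [OR]: Feedback unit is out=not, Changeover valve malfunctions=not, Forward followup amplifier is inoperative=not → no input occurs → does not occur.
Followup chain unavailable [OR]: Autopilot interface offline=occurs, Standby helm transmitter fails=not → at least one input occurs → occurs.
Rudder loop unavailable [AND]: NFU path fails=not, Standby steering pump stuck=occurs, Followup chain unavailable=occurs, A solenoid block failed=occurs → not all inputs occur → does not occur.
Ship steering unresponsive [OR]: Starboard system unavailable=not, Rudder loop unavailable=not → no input occurs → does not occur.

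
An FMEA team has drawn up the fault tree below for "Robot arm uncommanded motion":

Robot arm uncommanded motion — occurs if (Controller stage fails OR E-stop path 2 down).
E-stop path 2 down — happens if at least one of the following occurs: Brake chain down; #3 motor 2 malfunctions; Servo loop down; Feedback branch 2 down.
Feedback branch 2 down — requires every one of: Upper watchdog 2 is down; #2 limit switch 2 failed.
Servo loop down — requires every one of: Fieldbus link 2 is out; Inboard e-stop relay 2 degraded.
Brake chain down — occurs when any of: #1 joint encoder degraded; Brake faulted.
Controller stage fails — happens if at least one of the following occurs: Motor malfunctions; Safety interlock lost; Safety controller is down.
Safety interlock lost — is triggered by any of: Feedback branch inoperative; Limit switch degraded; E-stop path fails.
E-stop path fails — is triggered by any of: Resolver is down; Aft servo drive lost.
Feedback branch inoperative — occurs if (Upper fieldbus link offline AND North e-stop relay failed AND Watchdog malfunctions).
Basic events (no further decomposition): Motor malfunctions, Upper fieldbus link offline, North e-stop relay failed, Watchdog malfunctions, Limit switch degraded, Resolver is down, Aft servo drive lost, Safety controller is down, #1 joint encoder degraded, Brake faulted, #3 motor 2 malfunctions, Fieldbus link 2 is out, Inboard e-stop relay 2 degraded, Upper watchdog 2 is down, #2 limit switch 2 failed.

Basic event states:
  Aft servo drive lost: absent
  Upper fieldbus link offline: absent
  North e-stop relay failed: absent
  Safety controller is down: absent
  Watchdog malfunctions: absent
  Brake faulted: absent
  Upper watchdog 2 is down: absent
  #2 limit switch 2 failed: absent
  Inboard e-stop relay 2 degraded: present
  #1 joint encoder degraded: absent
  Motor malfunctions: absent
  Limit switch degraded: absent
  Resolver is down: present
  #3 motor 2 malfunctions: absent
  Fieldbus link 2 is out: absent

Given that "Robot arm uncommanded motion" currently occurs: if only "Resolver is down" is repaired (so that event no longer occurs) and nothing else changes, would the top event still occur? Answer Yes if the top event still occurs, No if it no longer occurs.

Counterfactual: set "Resolver is down" to not occurred.
Feedback branch inoperative [AND]: Upper fieldbus link offline=not, North e-stop relay failed=not, Watchdog malfunctions=not → not all inputs occur → does not occur.
E-stop path fails [OR]: Resolver is down=not, Aft servo drive lost=not → no input occurs → does not occur.
Safety interlock lost [OR]: Feedback branch inoperative=not, Limit switch degraded=not, E-stop path fails=not → no input occurs → does not occur.
Controller stage fails [OR]: Motor malfunctions=not, Safety interlock lost=not, Safety controller is down=not → no input occurs → does not occur.
Brake chain down [OR]: #1 joint encoder degraded=not, Brake faulted=not → no input occurs → does not occur.
Servo loop down [AND]: Fieldbus link 2 is out=not, Inboard e-stop relay 2 degraded=occurs → not all inputs occur → does not occur.
Feedback branch 2 down [AND]: Upper watchdog 2 is down=not, #2 limit switch 2 failed=not → not all inputs occur → does not occur.
E-stop path 2 down [OR]: Brake chain down=not, #3 motor 2 malfunctions=not, Servo loop down=not, Feedback branch 2 down=not → no input occurs → does not occur.
Robot arm uncommanded motion [OR]: Controller stage fails=not, E-stop path 2 down=not → no input occurs → does not occur.

No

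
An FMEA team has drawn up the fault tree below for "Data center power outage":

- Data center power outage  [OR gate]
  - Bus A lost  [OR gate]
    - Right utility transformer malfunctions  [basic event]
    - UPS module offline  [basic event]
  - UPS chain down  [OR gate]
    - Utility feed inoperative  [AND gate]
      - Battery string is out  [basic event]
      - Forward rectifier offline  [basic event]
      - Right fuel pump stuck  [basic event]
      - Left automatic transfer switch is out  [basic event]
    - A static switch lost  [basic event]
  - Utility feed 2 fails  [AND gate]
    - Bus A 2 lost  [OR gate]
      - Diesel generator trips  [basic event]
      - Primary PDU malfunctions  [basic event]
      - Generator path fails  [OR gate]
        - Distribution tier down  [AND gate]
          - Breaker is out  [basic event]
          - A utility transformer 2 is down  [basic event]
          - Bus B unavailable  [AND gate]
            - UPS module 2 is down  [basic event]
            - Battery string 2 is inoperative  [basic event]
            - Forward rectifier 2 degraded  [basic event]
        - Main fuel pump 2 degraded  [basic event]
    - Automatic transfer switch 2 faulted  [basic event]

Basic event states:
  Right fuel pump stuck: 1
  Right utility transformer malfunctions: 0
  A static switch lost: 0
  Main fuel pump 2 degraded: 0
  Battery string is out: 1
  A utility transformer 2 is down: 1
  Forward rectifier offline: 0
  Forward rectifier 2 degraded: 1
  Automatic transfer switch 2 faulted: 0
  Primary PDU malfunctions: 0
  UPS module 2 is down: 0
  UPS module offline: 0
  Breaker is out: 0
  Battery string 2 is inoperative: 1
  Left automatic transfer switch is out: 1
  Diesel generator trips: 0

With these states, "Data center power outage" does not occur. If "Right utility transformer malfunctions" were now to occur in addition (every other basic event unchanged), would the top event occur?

Yes

Counterfactual: set "Right utility transformer malfunctions" to occurred.
Bus A lost [OR]: Right utility transformer malfunctions=occurs, UPS module offline=not → at least one input occurs → occurs.
Utility feed inoperative [AND]: Battery string is out=occurs, Forward rectifier offline=not, Right fuel pump stuck=occurs, Left automatic transfer switch is out=occurs → not all inputs occur → does not occur.
UPS chain down [OR]: Utility feed inoperative=not, A static switch lost=not → no input occurs → does not occur.
Bus B unavailable [AND]: UPS module 2 is down=not, Battery string 2 is inoperative=occurs, Forward rectifier 2 degraded=occurs → not all inputs occur → does not occur.
Distribution tier down [AND]: Breaker is out=not, A utility transformer 2 is down=occurs, Bus B unavailable=not → not all inputs occur → does not occur.
Generator path fails [OR]: Distribution tier down=not, Main fuel pump 2 degraded=not → no input occurs → does not occur.
Bus A 2 lost [OR]: Diesel generator trips=not, Primary PDU malfunctions=not, Generator path fails=not → no input occurs → does not occur.
Utility feed 2 fails [AND]: Bus A 2 lost=not, Automatic transfer switch 2 faulted=not → not all inputs occur → does not occur.
Data center power outage [OR]: Bus A lost=occurs, UPS chain down=not, Utility feed 2 fails=not → at least one input occurs → occurs.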